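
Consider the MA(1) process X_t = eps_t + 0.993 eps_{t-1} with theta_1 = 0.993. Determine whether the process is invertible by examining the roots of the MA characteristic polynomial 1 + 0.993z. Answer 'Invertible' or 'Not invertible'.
\text{Invertible}

The MA(q) characteristic polynomial is P(z) = 1 + 0.993z.
Invertibility requires all roots to lie outside the unit circle, i.e. |z| > 1 for every root.
This is linear in z: 1 + (0.993) z = 0  =>  z = -1/(0.993) = -1.007049,  |z| = 1.007049.
Moduli of all roots: 1.0070.
All moduli strictly greater than 1? Yes.
Verdict: Invertible.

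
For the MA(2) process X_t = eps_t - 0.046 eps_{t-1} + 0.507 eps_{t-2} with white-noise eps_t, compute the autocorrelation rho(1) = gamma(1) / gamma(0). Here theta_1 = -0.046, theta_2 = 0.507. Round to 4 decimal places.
\rho(1) = -0.0551

For an MA(q) process with theta_0 = 1, the autocovariance is
  gamma(k) = sigma^2 * sum_{i=0..q-k} theta_i * theta_{i+k},
and rho(k) = gamma(k) / gamma(0). Sigma^2 cancels.
  numerator   = (1)*(-0.046) + (-0.046)*(0.507) = -0.069322.
  denominator = (1)^2 + (-0.046)^2 + (0.507)^2 = 1.259165.
  rho(1) = -0.069322 / 1.259165 = -0.0551.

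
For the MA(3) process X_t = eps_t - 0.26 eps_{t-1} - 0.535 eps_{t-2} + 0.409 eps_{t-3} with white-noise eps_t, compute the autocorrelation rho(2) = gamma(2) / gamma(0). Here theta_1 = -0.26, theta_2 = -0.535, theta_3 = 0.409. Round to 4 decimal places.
\rho(2) = -0.4216

For an MA(q) process with theta_0 = 1, the autocovariance is
  gamma(k) = sigma^2 * sum_{i=0..q-k} theta_i * theta_{i+k},
and rho(k) = gamma(k) / gamma(0). Sigma^2 cancels.
  numerator   = (1)*(-0.535) + (-0.26)*(0.409) = -0.64134.
  denominator = (1)^2 + (-0.26)^2 + (-0.535)^2 + (0.409)^2 = 1.521106.
  rho(2) = -0.64134 / 1.521106 = -0.4216.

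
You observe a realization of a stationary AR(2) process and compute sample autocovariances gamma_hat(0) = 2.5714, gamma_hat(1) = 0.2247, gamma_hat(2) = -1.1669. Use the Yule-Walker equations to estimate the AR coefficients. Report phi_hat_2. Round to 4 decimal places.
\hat\phi_{2} = -0.4650

The Yule-Walker equations for an AR(p) process read, in matrix form,
  Gamma_p phi = r_p,   with   (Gamma_p)_{ij} = gamma(|i - j|),
                       (r_p)_i = gamma(i),   i,j = 1..p.
Substitute the sample gammas (Toeplitz matrix and right-hand side of size 2):
  Gamma_p = [[2.5714, 0.2247], [0.2247, 2.5714]]
  r_p     = [0.2247, -1.1669]
Written out:
  2.5714 phi_1 + 0.2247 phi_2 = 0.2247
  0.2247 phi_1 + 2.5714 phi_2 = -1.1669
Solve by Cramer's rule:
  det = gamma(0)^2 - gamma(1)^2 = (2.5714)^2 - (0.2247)^2 = 6.61209796 - 0.05049009 = 6.56160787
  phi_hat_1 = [gamma(1) gamma(0) - gamma(1) gamma(2)] / det = [(0.2247)(2.5714) - (0.2247)(-1.1669)] / 6.56160787 = 0.83999601 / 6.56160787 = 0.128
  phi_hat_2 = [gamma(0) gamma(2) - gamma(1)^2] / det = [(2.5714)(-1.1669) - (0.2247)^2] / 6.56160787 = -3.05105675 / 6.56160787 = -0.465
So phi_hat = [0.1280, -0.4650].
Therefore phi_hat_2 = -0.4650.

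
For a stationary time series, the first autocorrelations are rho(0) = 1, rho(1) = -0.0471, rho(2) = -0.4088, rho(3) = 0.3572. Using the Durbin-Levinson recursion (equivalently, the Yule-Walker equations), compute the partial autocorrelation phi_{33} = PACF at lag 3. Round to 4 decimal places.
\phi_{33} = 0.3749

The PACF at lag k is phi_{kk}, the last component of the solution
to the Yule-Walker system G_k phi = r_k where
  (G_k)_{ij} = rho(|i - j|), (r_k)_i = rho(i), i,j = 1..k.
Equivalently, Durbin-Levinson gives phi_{kk} iteratively:
  phi_{11} = rho(1)
  phi_{kk} = [rho(k) - sum_{j=1..k-1} phi_{k-1,j} rho(k-j)]
            / [1 - sum_{j=1..k-1} phi_{k-1,j} rho(j)],
  phi_{k,j} = phi_{k-1,j} - phi_{kk} phi_{k-1,k-j},  j = 1..k-1.
Step k = 1:
  phi_11 = rho(1) = -0.0471.
Step k = 2:
  phi_22 = [rho(2) - phi_11 rho(1)] / [1 - phi_11 rho(1)] = [-0.4088 - (-0.0471)(-0.0471)] / [1 - (-0.0471)(-0.0471)]
         = -0.41101841 / 0.99778159 = -0.411932.
  Update: phi_21 = phi_11 - phi_22 phi_11 = -0.0471 - (-0.411932)(-0.0471) = -0.066502.
Step k = 3:
  phi_33 = [rho(3) - phi_21 rho(2) - phi_22 rho(1)] / [1 - phi_21 rho(1) - phi_22 rho(2)]
    numerator   = 0.3572 - (-0.066502)(-0.4088) - (-0.411932)(-0.0471) = 0.31061197
    denominator = 1 - (-0.066502)(-0.0471) - (-0.411932)(-0.4088) = 0.82846985
  phi_33 = 0.31061197 / 0.82846985 = 0.3749.
Therefore phi_{33} = 0.3749.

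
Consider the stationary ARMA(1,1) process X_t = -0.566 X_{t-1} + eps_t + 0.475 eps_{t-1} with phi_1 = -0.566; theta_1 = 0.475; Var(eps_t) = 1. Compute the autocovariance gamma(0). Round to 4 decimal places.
\gamma(0) = 1.0122

Multiply the model equation by X_{t-k} and take expectations. With theta_0 = psi_0 = 1 and psi_j the MA(infinity) weights, this gives
  gamma(k) - sum_i phi_i gamma(k-i) = c_k,
  c_k = sigma^2 * sum_{j=k..q} theta_j psi_{j-k}   (c_k = 0 for k > q),
using gamma(-m) = gamma(m).
psi-weights needed (psi_j = theta_j + sum_i phi_i psi_{j-i}):
  psi_1 = theta_1 + phi_1 = 0.475 + (-0.566) = -0.091
Right-hand sides:
  c_0 = sigma^2 (1 + theta_1 psi_1) = 1 * (1 + (0.475)(-0.091)) = 1 * 0.956775 = 0.956775
  c_1 = sigma^2 theta_1 = 1 * (0.475) = 0.475
  c_2 = 0
Equations for k = 0 and k = 1 (AR order 1):
  gamma(0) = phi_1 gamma(1) + c_0
  gamma(1) = phi_1 gamma(0) + c_1
Substituting the second into the first: gamma(0) (1 - phi_1^2) = c_0 + phi_1 c_1, so
  gamma(0) = (c_0 + phi_1 c_1) / (1 - phi_1^2) = (0.956775 + (-0.566)(0.475)) / (1 - (-0.566)^2) = 0.687925 / 0.679644 = 1.012184.
Therefore gamma(0) = 1.0122 (to 4 decimal places).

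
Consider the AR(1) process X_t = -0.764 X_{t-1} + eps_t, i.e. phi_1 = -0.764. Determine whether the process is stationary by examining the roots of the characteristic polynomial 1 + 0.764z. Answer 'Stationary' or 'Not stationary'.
\text{Stationary}

The AR(p) characteristic polynomial is P(z) = 1 + 0.764z.
Stationarity requires all roots to lie outside the unit circle, i.e. |z| > 1 for every root.
This is linear in z: 1 + (0.764) z = 0  =>  z = -1/(0.764) = -1.308901,  |z| = 1.308901.
Moduli of all roots: 1.3089.
All moduli strictly greater than 1? Yes.
Verdict: Stationary.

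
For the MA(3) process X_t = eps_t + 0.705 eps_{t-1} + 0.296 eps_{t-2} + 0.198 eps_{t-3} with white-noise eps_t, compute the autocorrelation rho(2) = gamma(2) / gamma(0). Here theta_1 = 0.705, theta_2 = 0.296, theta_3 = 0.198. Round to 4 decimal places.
\rho(2) = 0.2682

For an MA(q) process with theta_0 = 1, the autocovariance is
  gamma(k) = sigma^2 * sum_{i=0..q-k} theta_i * theta_{i+k},
and rho(k) = gamma(k) / gamma(0). Sigma^2 cancels.
  numerator   = (1)*(0.296) + (0.705)*(0.198) = 0.43559.
  denominator = (1)^2 + (0.705)^2 + (0.296)^2 + (0.198)^2 = 1.623845.
  rho(2) = 0.43559 / 1.623845 = 0.2682.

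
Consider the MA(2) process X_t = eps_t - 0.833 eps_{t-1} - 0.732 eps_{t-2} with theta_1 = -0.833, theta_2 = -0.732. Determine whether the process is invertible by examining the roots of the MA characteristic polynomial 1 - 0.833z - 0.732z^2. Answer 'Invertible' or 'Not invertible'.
\text{Not invertible}

The MA(q) characteristic polynomial is P(z) = 1 - 0.833z - 0.732z^2.
Invertibility requires all roots to lie outside the unit circle, i.e. |z| > 1 for every root.
Set 1 + (-0.833) z + (-0.732) z^2 = 0, i.e. a z^2 + b z + c = 0 with a = -0.732, b = -0.833, c = 1.
Discriminant D = b^2 - 4ac = (-0.833)^2 - 4*(-0.732)*1 = 0.693889 - (-2.928) = 3.621889.
D >= 0, so the roots are real: z = (-b +/- sqrt(D)) / (2a) = (0.833 +/- 1.903126) / (-1.464).
  z_1 = (0.833 + 1.903126) / (-1.464) = -1.8689,   |z_1| = 1.8689.
  z_2 = (0.833 - 1.903126) / (-1.464) = 0.731,   |z_2| = 0.731.
Moduli of all roots: 1.8689, 0.7310.
All moduli strictly greater than 1? No.
Verdict: Not invertible.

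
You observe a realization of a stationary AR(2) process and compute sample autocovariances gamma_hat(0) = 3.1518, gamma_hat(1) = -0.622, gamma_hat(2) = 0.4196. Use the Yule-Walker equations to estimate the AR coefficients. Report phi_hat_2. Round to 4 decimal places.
\hat\phi_{2} = 0.0980

The Yule-Walker equations for an AR(p) process read, in matrix form,
  Gamma_p phi = r_p,   with   (Gamma_p)_{ij} = gamma(|i - j|),
                       (r_p)_i = gamma(i),   i,j = 1..p.
Substitute the sample gammas (Toeplitz matrix and right-hand side of size 2):
  Gamma_p = [[3.1518, -0.622], [-0.622, 3.1518]]
  r_p     = [-0.622, 0.4196]
Written out:
  3.1518 phi_1 - 0.622 phi_2 = -0.622
  -0.622 phi_1 + 3.1518 phi_2 = 0.4196
Solve by Cramer's rule:
  det = gamma(0)^2 - gamma(1)^2 = (3.1518)^2 - (-0.622)^2 = 9.93384324 - 0.386884 = 9.54695924
  phi_hat_1 = [gamma(1) gamma(0) - gamma(1) gamma(2)] / det = [(-0.622)(3.1518) - (-0.622)(0.4196)] / 9.54695924 = -1.6994284 / 9.54695924 = -0.178
  phi_hat_2 = [gamma(0) gamma(2) - gamma(1)^2] / det = [(3.1518)(0.4196) - (-0.622)^2] / 9.54695924 = 0.93561128 / 9.54695924 = 0.098
So phi_hat = [-0.1780, 0.0980].
Therefore phi_hat_2 = 0.0980.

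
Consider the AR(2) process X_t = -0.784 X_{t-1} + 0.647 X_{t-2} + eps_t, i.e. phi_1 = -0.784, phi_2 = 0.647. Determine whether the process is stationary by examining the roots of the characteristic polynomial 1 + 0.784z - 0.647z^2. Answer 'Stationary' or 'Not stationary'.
\text{Not stationary}

The AR(p) characteristic polynomial is P(z) = 1 + 0.784z - 0.647z^2.
Stationarity requires all roots to lie outside the unit circle, i.e. |z| > 1 for every root.
Set 1 + (0.784) z + (-0.647) z^2 = 0, i.e. a z^2 + b z + c = 0 with a = -0.647, b = 0.784, c = 1.
Discriminant D = b^2 - 4ac = (0.784)^2 - 4*(-0.647)*1 = 0.614656 - (-2.588) = 3.202656.
D >= 0, so the roots are real: z = (-b +/- sqrt(D)) / (2a) = (-0.784 +/- 1.789597) / (-1.294).
  z_1 = (-0.784 + 1.789597) / (-1.294) = -0.7771,   |z_1| = 0.7771.
  z_2 = (-0.784 - 1.789597) / (-1.294) = 1.9889,   |z_2| = 1.9889.
Moduli of all roots: 0.7771, 1.9889.
All moduli strictly greater than 1? No.
Verdict: Not stationary.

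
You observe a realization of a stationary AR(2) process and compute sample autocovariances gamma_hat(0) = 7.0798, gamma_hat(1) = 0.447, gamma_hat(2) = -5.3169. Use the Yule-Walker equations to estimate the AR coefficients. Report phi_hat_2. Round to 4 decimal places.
\hat\phi_{2} = -0.7580

The Yule-Walker equations for an AR(p) process read, in matrix form,
  Gamma_p phi = r_p,   with   (Gamma_p)_{ij} = gamma(|i - j|),
                       (r_p)_i = gamma(i),   i,j = 1..p.
Substitute the sample gammas (Toeplitz matrix and right-hand side of size 2):
  Gamma_p = [[7.0798, 0.447], [0.447, 7.0798]]
  r_p     = [0.447, -5.3169]
Written out:
  7.0798 phi_1 + 0.447 phi_2 = 0.447
  0.447 phi_1 + 7.0798 phi_2 = -5.3169
Solve by Cramer's rule:
  det = gamma(0)^2 - gamma(1)^2 = (7.0798)^2 - (0.447)^2 = 50.12356804 - 0.199809 = 49.92375904
  phi_hat_1 = [gamma(1) gamma(0) - gamma(1) gamma(2)] / det = [(0.447)(7.0798) - (0.447)(-5.3169)] / 49.92375904 = 5.5413249 / 49.92375904 = 0.111
  phi_hat_2 = [gamma(0) gamma(2) - gamma(1)^2] / det = [(7.0798)(-5.3169) - (0.447)^2] / 49.92375904 = -37.84239762 / 49.92375904 = -0.758
So phi_hat = [0.1110, -0.7580].
Therefore phi_hat_2 = -0.7580.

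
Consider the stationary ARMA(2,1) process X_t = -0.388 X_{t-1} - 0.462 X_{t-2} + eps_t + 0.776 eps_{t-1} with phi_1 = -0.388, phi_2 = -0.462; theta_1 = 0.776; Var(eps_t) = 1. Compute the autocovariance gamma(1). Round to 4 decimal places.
\gamma(1) = 0.0987

Multiply the model equation by X_{t-k} and take expectations. With theta_0 = psi_0 = 1 and psi_j the MA(infinity) weights, this gives
  gamma(k) - sum_i phi_i gamma(k-i) = c_k,
  c_k = sigma^2 * sum_{j=k..q} theta_j psi_{j-k}   (c_k = 0 for k > q),
using gamma(-m) = gamma(m).
psi-weights needed (psi_j = theta_j + sum_i phi_i psi_{j-i}):
  psi_1 = theta_1 + phi_1 = 0.776 + (-0.388) = 0.388
Right-hand sides:
  c_0 = sigma^2 (1 + theta_1 psi_1) = 1 * (1 + (0.776)(0.388)) = 1 * 1.301088 = 1.301088
  c_1 = sigma^2 theta_1 = 1 * (0.776) = 0.776
  c_2 = 0
Equations for k = 0, 1, 2 (AR order 2, c_2 = 0):
  (E0) gamma(0) = phi_1 gamma(1) + phi_2 gamma(2) + c_0
  (E1) gamma(1) = phi_1 gamma(0) + phi_2 gamma(1) + c_1
  (E2) gamma(2) = phi_1 gamma(1) + phi_2 gamma(0)
From (E1): gamma(1) = A gamma(0) + B with
  A = phi_1 / (1 - phi_2) = -0.388 / 1.462 = -0.26539,   B = c_1 / (1 - phi_2) = 0.776 / 1.462 = 0.53078.
Insert (E2) into (E0): gamma(0) (1 - phi_2^2) = phi_1 (1 + phi_2) gamma(1) + c_0.
  phi_1 (1 + phi_2) = (-0.388)(0.538) = -0.208744,   1 - phi_2^2 = 0.786556.
Replace gamma(1) by A gamma(0) + B and collect gamma(0):
  gamma(0) [0.786556 - (-0.208744)(-0.26539)] = (-0.208744)(0.53078) + 1.301088
  gamma(0) * 0.731157 = 1.190291
  gamma(0) = 1.190291 / 0.731157 = 1.627954.
  gamma(1) = A gamma(0) + B = (-0.26539)(1.627954) + (0.53078) = 0.098737.
Therefore gamma(1) = 0.0987 (to 4 decimal places).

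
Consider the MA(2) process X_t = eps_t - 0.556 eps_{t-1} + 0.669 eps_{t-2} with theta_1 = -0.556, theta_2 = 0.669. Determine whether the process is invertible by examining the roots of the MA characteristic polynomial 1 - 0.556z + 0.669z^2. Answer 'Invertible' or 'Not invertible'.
\text{Invertible}

The MA(q) characteristic polynomial is P(z) = 1 - 0.556z + 0.669z^2.
Invertibility requires all roots to lie outside the unit circle, i.e. |z| > 1 for every root.
Set 1 + (-0.556) z + (0.669) z^2 = 0, i.e. a z^2 + b z + c = 0 with a = 0.669, b = -0.556, c = 1.
Discriminant D = b^2 - 4ac = (-0.556)^2 - 4*(0.669)*1 = 0.309136 - (2.676) = -2.366864.
D < 0, so the roots are the complex-conjugate pair z = (-b +/- i sqrt(-D)) / (2a) = 0.4155 +/- 1.1498i.
For a conjugate pair |z|^2 = z * conj(z) = (product of roots) = c/a = 1/(0.669) = 1.494768, so |z| = sqrt(1.494768) = 1.2226 for both roots.
Moduli of all roots: 1.2226, 1.2226.
All moduli strictly greater than 1? Yes.
Verdict: Invertible.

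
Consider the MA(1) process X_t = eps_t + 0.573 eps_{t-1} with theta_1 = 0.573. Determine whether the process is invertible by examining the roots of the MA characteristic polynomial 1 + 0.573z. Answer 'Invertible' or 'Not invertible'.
\text{Invertible}

The MA(q) characteristic polynomial is P(z) = 1 + 0.573z.
Invertibility requires all roots to lie outside the unit circle, i.e. |z| > 1 for every root.
This is linear in z: 1 + (0.573) z = 0  =>  z = -1/(0.573) = -1.745201,  |z| = 1.745201.
Moduli of all roots: 1.7452.
All moduli strictly greater than 1? Yes.
Verdict: Invertible.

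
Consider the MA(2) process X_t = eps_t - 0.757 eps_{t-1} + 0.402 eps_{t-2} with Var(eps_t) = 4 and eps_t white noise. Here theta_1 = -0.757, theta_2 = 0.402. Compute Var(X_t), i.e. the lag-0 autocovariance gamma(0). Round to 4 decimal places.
\gamma(0) = 6.9386

For an MA(q) process X_t = eps_t + sum_i theta_i eps_{t-i} with
Var(eps_t) = sigma^2, the variance is
  gamma(0) = sigma^2 * (1 + sum_i theta_i^2).
  sum_i theta_i^2 = (-0.757)^2 + (0.402)^2 = 0.573049 + 0.161604 = 0.734653.
  gamma(0) = 4 * (1 + 0.734653) = 4 * 1.734653 = 6.938612, which rounds to 6.9386.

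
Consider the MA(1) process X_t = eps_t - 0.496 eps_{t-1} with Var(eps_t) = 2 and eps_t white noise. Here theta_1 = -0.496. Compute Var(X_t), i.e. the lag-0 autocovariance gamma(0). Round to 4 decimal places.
\gamma(0) = 2.4920

For an MA(q) process X_t = eps_t + sum_i theta_i eps_{t-i} with
Var(eps_t) = sigma^2, the variance is
  gamma(0) = sigma^2 * (1 + sum_i theta_i^2).
  sum_i theta_i^2 = (-0.496)^2 = 0.246016.
  gamma(0) = 2 * (1 + 0.246016) = 2 * 1.246016 = 2.492032, which rounds to 2.4920.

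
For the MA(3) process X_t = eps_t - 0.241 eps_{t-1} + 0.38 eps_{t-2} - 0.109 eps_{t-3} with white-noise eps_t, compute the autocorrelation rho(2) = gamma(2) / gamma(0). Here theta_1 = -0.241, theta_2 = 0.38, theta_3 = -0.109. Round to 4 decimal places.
\rho(2) = 0.3346

For an MA(q) process with theta_0 = 1, the autocovariance is
  gamma(k) = sigma^2 * sum_{i=0..q-k} theta_i * theta_{i+k},
and rho(k) = gamma(k) / gamma(0). Sigma^2 cancels.
  numerator   = (1)*(0.38) + (-0.241)*(-0.109) = 0.406269.
  denominator = (1)^2 + (-0.241)^2 + (0.38)^2 + (-0.109)^2 = 1.214362.
  rho(2) = 0.406269 / 1.214362 = 0.3346.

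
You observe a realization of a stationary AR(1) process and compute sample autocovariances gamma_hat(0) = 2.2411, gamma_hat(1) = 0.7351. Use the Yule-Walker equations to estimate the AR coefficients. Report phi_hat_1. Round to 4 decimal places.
\hat\phi_{1} = 0.3280

The Yule-Walker equations for an AR(p) process read, in matrix form,
  Gamma_p phi = r_p,   with   (Gamma_p)_{ij} = gamma(|i - j|),
                       (r_p)_i = gamma(i),   i,j = 1..p.
Substitute the sample gammas (Toeplitz matrix and right-hand side of size 1):
  Gamma_p = [[2.2411]]
  r_p     = [0.7351]
With p = 1 this is the single equation gamma(0) phi_1 = gamma(1):
  phi_hat_1 = gamma(1) / gamma(0) = 0.7351 / 2.2411 = 0.3280.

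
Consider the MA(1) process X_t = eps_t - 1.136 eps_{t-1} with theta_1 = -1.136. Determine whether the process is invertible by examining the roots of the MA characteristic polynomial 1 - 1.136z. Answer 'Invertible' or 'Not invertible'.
\text{Not invertible}

The MA(q) characteristic polynomial is P(z) = 1 - 1.136z.
Invertibility requires all roots to lie outside the unit circle, i.e. |z| > 1 for every root.
This is linear in z: 1 + (-1.136) z = 0  =>  z = -1/(-1.136) = 0.880282,  |z| = 0.880282.
Moduli of all roots: 0.8803.
All moduli strictly greater than 1? No.
Verdict: Not invertible.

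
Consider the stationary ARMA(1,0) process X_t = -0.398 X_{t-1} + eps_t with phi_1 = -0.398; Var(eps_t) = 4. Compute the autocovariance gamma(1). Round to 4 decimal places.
\gamma(1) = -1.8916

Multiply the model equation by X_{t-k} and take expectations. With theta_0 = psi_0 = 1 and psi_j the MA(infinity) weights, this gives
  gamma(k) - sum_i phi_i gamma(k-i) = c_k,
  c_k = sigma^2 * sum_{j=k..q} theta_j psi_{j-k}   (c_k = 0 for k > q),
using gamma(-m) = gamma(m).
Pure AR (q = 0): c_0 = sigma^2 = 4, c_k = 0 for k >= 1.
Equations for k = 0 and k = 1 (AR order 1):
  gamma(0) = phi_1 gamma(1) + c_0
  gamma(1) = phi_1 gamma(0) + c_1
Substituting the second into the first: gamma(0) (1 - phi_1^2) = c_0 + phi_1 c_1, so
  gamma(0) = c_0 / (1 - phi_1^2) = 4 / (1 - (-0.398)^2) = 4 / 0.841596 = 4.752874.
  gamma(1) = phi_1 gamma(0) = (-0.398)(4.752874) = -1.891644.
Therefore gamma(1) = -1.8916 (to 4 decimal places).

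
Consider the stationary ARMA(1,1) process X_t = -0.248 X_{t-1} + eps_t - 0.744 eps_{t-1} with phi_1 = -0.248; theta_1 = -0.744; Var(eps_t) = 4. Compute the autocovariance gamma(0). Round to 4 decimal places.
\gamma(0) = 8.1942

Multiply the model equation by X_{t-k} and take expectations. With theta_0 = psi_0 = 1 and psi_j the MA(infinity) weights, this gives
  gamma(k) - sum_i phi_i gamma(k-i) = c_k,
  c_k = sigma^2 * sum_{j=k..q} theta_j psi_{j-k}   (c_k = 0 for k > q),
using gamma(-m) = gamma(m).
psi-weights needed (psi_j = theta_j + sum_i phi_i psi_{j-i}):
  psi_1 = theta_1 + phi_1 = -0.744 + (-0.248) = -0.992
Right-hand sides:
  c_0 = sigma^2 (1 + theta_1 psi_1) = 4 * (1 + (-0.744)(-0.992)) = 4 * 1.738048 = 6.952192
  c_1 = sigma^2 theta_1 = 4 * (-0.744) = -2.976
  c_2 = 0
Equations for k = 0 and k = 1 (AR order 1):
  gamma(0) = phi_1 gamma(1) + c_0
  gamma(1) = phi_1 gamma(0) + c_1
Substituting the second into the first: gamma(0) (1 - phi_1^2) = c_0 + phi_1 c_1, so
  gamma(0) = (c_0 + phi_1 c_1) / (1 - phi_1^2) = (6.952192 + (-0.248)(-2.976)) / (1 - (-0.248)^2) = 7.69024 / 0.938496 = 8.194217.
Therefore gamma(0) = 8.1942 (to 4 decimal places).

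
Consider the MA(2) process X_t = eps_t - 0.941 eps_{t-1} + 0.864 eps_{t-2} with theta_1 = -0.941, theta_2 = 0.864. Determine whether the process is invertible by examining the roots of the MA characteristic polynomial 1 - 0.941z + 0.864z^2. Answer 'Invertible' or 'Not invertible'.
\text{Invertible}

The MA(q) characteristic polynomial is P(z) = 1 - 0.941z + 0.864z^2.
Invertibility requires all roots to lie outside the unit circle, i.e. |z| > 1 for every root.
Set 1 + (-0.941) z + (0.864) z^2 = 0, i.e. a z^2 + b z + c = 0 with a = 0.864, b = -0.941, c = 1.
Discriminant D = b^2 - 4ac = (-0.941)^2 - 4*(0.864)*1 = 0.885481 - (3.456) = -2.570519.
D < 0, so the roots are the complex-conjugate pair z = (-b +/- i sqrt(-D)) / (2a) = 0.5446 +/- 0.9278i.
For a conjugate pair |z|^2 = z * conj(z) = (product of roots) = c/a = 1/(0.864) = 1.157407, so |z| = sqrt(1.157407) = 1.0758 for both roots.
Moduli of all roots: 1.0758, 1.0758.
All moduli strictly greater than 1? Yes.
Verdict: Invertible.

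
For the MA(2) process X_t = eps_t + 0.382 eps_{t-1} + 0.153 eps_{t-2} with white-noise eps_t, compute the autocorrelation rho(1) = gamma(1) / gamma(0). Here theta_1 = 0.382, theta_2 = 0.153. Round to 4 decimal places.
\rho(1) = 0.3767

For an MA(q) process with theta_0 = 1, the autocovariance is
  gamma(k) = sigma^2 * sum_{i=0..q-k} theta_i * theta_{i+k},
and rho(k) = gamma(k) / gamma(0). Sigma^2 cancels.
  numerator   = (1)*(0.382) + (0.382)*(0.153) = 0.440446.
  denominator = (1)^2 + (0.382)^2 + (0.153)^2 = 1.169333.
  rho(1) = 0.440446 / 1.169333 = 0.3767.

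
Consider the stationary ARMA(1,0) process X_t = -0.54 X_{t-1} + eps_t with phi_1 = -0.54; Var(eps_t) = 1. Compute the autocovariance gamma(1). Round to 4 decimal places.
\gamma(1) = -0.7623

Multiply the model equation by X_{t-k} and take expectations. With theta_0 = psi_0 = 1 and psi_j the MA(infinity) weights, this gives
  gamma(k) - sum_i phi_i gamma(k-i) = c_k,
  c_k = sigma^2 * sum_{j=k..q} theta_j psi_{j-k}   (c_k = 0 for k > q),
using gamma(-m) = gamma(m).
Pure AR (q = 0): c_0 = sigma^2 = 1, c_k = 0 for k >= 1.
Equations for k = 0 and k = 1 (AR order 1):
  gamma(0) = phi_1 gamma(1) + c_0
  gamma(1) = phi_1 gamma(0) + c_1
Substituting the second into the first: gamma(0) (1 - phi_1^2) = c_0 + phi_1 c_1, so
  gamma(0) = c_0 / (1 - phi_1^2) = 1 / (1 - (-0.54)^2) = 1 / 0.7084 = 1.411632.
  gamma(1) = phi_1 gamma(0) = (-0.54)(1.411632) = -0.762281.
Therefore gamma(1) = -0.7623 (to 4 decimal places).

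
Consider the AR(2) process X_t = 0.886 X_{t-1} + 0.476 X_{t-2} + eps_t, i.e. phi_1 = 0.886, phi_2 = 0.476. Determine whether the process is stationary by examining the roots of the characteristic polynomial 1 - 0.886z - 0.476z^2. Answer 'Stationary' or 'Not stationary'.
\text{Not stationary}

The AR(p) characteristic polynomial is P(z) = 1 - 0.886z - 0.476z^2.
Stationarity requires all roots to lie outside the unit circle, i.e. |z| > 1 for every root.
Set 1 + (-0.886) z + (-0.476) z^2 = 0, i.e. a z^2 + b z + c = 0 with a = -0.476, b = -0.886, c = 1.
Discriminant D = b^2 - 4ac = (-0.886)^2 - 4*(-0.476)*1 = 0.784996 - (-1.904) = 2.688996.
D >= 0, so the roots are real: z = (-b +/- sqrt(D)) / (2a) = (0.886 +/- 1.639816) / (-0.952).
  z_1 = (0.886 + 1.639816) / (-0.952) = -2.6532,   |z_1| = 2.6532.
  z_2 = (0.886 - 1.639816) / (-0.952) = 0.7918,   |z_2| = 0.7918.
Moduli of all roots: 2.6532, 0.7918.
All moduli strictly greater than 1? No.
Verdict: Not stationary.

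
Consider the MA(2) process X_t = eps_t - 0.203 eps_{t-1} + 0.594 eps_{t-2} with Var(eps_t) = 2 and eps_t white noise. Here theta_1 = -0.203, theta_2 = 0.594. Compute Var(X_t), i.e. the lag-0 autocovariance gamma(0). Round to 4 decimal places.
\gamma(0) = 2.7881

For an MA(q) process X_t = eps_t + sum_i theta_i eps_{t-i} with
Var(eps_t) = sigma^2, the variance is
  gamma(0) = sigma^2 * (1 + sum_i theta_i^2).
  sum_i theta_i^2 = (-0.203)^2 + (0.594)^2 = 0.041209 + 0.352836 = 0.394045.
  gamma(0) = 2 * (1 + 0.394045) = 2 * 1.394045 = 2.78809, which rounds to 2.7881.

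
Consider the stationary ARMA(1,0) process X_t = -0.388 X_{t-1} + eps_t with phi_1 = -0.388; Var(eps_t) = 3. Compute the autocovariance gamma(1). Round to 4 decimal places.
\gamma(1) = -1.3703

Multiply the model equation by X_{t-k} and take expectations. With theta_0 = psi_0 = 1 and psi_j the MA(infinity) weights, this gives
  gamma(k) - sum_i phi_i gamma(k-i) = c_k,
  c_k = sigma^2 * sum_{j=k..q} theta_j psi_{j-k}   (c_k = 0 for k > q),
using gamma(-m) = gamma(m).
Pure AR (q = 0): c_0 = sigma^2 = 3, c_k = 0 for k >= 1.
Equations for k = 0 and k = 1 (AR order 1):
  gamma(0) = phi_1 gamma(1) + c_0
  gamma(1) = phi_1 gamma(0) + c_1
Substituting the second into the first: gamma(0) (1 - phi_1^2) = c_0 + phi_1 c_1, so
  gamma(0) = c_0 / (1 - phi_1^2) = 3 / (1 - (-0.388)^2) = 3 / 0.849456 = 3.531672.
  gamma(1) = phi_1 gamma(0) = (-0.388)(3.531672) = -1.370289.
Therefore gamma(1) = -1.3703 (to 4 decimal places).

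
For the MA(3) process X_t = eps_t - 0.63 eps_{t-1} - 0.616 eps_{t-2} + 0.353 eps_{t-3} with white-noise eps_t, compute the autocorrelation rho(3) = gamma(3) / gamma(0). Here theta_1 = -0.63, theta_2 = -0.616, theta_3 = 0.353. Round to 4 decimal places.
\rho(3) = 0.1857

For an MA(q) process with theta_0 = 1, the autocovariance is
  gamma(k) = sigma^2 * sum_{i=0..q-k} theta_i * theta_{i+k},
and rho(k) = gamma(k) / gamma(0). Sigma^2 cancels.
  numerator   = (1)*(0.353) = 0.353.
  denominator = (1)^2 + (-0.63)^2 + (-0.616)^2 + (0.353)^2 = 1.900965.
  rho(3) = 0.353 / 1.900965 = 0.1857.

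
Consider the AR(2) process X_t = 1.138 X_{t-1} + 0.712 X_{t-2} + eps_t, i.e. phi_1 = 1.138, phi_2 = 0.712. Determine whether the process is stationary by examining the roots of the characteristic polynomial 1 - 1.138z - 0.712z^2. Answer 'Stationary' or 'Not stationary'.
\text{Not stationary}

The AR(p) characteristic polynomial is P(z) = 1 - 1.138z - 0.712z^2.
Stationarity requires all roots to lie outside the unit circle, i.e. |z| > 1 for every root.
Set 1 + (-1.138) z + (-0.712) z^2 = 0, i.e. a z^2 + b z + c = 0 with a = -0.712, b = -1.138, c = 1.
Discriminant D = b^2 - 4ac = (-1.138)^2 - 4*(-0.712)*1 = 1.295044 - (-2.848) = 4.143044.
D >= 0, so the roots are real: z = (-b +/- sqrt(D)) / (2a) = (1.138 +/- 2.035447) / (-1.424).
  z_1 = (1.138 + 2.035447) / (-1.424) = -2.2285,   |z_1| = 2.2285.
  z_2 = (1.138 - 2.035447) / (-1.424) = 0.6302,   |z_2| = 0.6302.
Moduli of all roots: 2.2285, 0.6302.
All moduli strictly greater than 1? No.
Verdict: Not stationary.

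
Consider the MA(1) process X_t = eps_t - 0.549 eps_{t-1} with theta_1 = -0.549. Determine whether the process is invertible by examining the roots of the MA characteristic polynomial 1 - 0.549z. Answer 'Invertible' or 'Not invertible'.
\text{Invertible}

The MA(q) characteristic polynomial is P(z) = 1 - 0.549z.
Invertibility requires all roots to lie outside the unit circle, i.e. |z| > 1 for every root.
This is linear in z: 1 + (-0.549) z = 0  =>  z = -1/(-0.549) = 1.821494,  |z| = 1.821494.
Moduli of all roots: 1.8215.
All moduli strictly greater than 1? Yes.
Verdict: Invertible.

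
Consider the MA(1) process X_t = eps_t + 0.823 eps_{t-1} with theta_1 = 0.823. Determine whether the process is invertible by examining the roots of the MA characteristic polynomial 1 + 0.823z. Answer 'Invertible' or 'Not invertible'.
\text{Invertible}

The MA(q) characteristic polynomial is P(z) = 1 + 0.823z.
Invertibility requires all roots to lie outside the unit circle, i.e. |z| > 1 for every root.
This is linear in z: 1 + (0.823) z = 0  =>  z = -1/(0.823) = -1.215067,  |z| = 1.215067.
Moduli of all roots: 1.2151.
All moduli strictly greater than 1? Yes.
Verdict: Invertible.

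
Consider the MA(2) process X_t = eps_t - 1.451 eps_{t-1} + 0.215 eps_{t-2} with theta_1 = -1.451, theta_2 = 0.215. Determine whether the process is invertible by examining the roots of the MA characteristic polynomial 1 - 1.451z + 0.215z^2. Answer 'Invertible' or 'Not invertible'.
\text{Not invertible}

The MA(q) characteristic polynomial is P(z) = 1 - 1.451z + 0.215z^2.
Invertibility requires all roots to lie outside the unit circle, i.e. |z| > 1 for every root.
Set 1 + (-1.451) z + (0.215) z^2 = 0, i.e. a z^2 + b z + c = 0 with a = 0.215, b = -1.451, c = 1.
Discriminant D = b^2 - 4ac = (-1.451)^2 - 4*(0.215)*1 = 2.105401 - (0.86) = 1.245401.
D >= 0, so the roots are real: z = (-b +/- sqrt(D)) / (2a) = (1.451 +/- 1.115975) / (0.43).
  z_1 = (1.451 + 1.115975) / (0.43) = 5.9697,   |z_1| = 5.9697.
  z_2 = (1.451 - 1.115975) / (0.43) = 0.7791,   |z_2| = 0.7791.
Moduli of all roots: 5.9697, 0.7791.
All moduli strictly greater than 1? No.
Verdict: Not invertible.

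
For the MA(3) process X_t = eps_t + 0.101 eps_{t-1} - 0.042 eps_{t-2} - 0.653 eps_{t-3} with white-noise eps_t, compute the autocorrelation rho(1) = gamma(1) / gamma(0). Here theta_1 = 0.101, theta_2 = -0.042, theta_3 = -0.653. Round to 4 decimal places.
\rho(1) = 0.0863

For an MA(q) process with theta_0 = 1, the autocovariance is
  gamma(k) = sigma^2 * sum_{i=0..q-k} theta_i * theta_{i+k},
and rho(k) = gamma(k) / gamma(0). Sigma^2 cancels.
  numerator   = (1)*(0.101) + (0.101)*(-0.042) + (-0.042)*(-0.653) = 0.124184.
  denominator = (1)^2 + (0.101)^2 + (-0.042)^2 + (-0.653)^2 = 1.438374.
  rho(1) = 0.124184 / 1.438374 = 0.0863.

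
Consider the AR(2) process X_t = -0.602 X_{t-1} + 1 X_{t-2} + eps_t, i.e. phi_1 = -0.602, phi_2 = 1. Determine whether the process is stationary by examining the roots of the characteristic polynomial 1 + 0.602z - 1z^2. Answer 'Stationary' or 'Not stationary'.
\text{Not stationary}

The AR(p) characteristic polynomial is P(z) = 1 + 0.602z - 1z^2.
Stationarity requires all roots to lie outside the unit circle, i.e. |z| > 1 for every root.
Set 1 + (0.602) z + (-1) z^2 = 0, i.e. a z^2 + b z + c = 0 with a = -1, b = 0.602, c = 1.
Discriminant D = b^2 - 4ac = (0.602)^2 - 4*(-1)*1 = 0.362404 - (-4) = 4.362404.
D >= 0, so the roots are real: z = (-b +/- sqrt(D)) / (2a) = (-0.602 +/- 2.088637) / (-2).
  z_1 = (-0.602 + 2.088637) / (-2) = -0.7433,   |z_1| = 0.7433.
  z_2 = (-0.602 - 2.088637) / (-2) = 1.3453,   |z_2| = 1.3453.
Moduli of all roots: 0.7433, 1.3453.
All moduli strictly greater than 1? No.
Verdict: Not stationary.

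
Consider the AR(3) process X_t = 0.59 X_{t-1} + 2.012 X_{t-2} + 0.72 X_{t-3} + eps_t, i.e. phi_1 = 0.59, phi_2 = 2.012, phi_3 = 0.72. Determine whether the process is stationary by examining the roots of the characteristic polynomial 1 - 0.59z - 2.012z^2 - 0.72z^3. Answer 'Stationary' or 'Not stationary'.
\text{Not stationary}

The AR(p) characteristic polynomial is P(z) = 1 - 0.59z - 2.012z^2 - 0.72z^3.
Stationarity requires all roots to lie outside the unit circle, i.e. |z| > 1 for every root.
Degree 3: look for a simple real root z0 first, then factor out (1 - z/z0) and solve the remaining quadratic.
Testing z0 = -1.25: P(-1.25) = 1 + (-0.59)(-1.25) + (-2.012)(-1.25)^2 + (-0.72)(-1.25)^3
  = 1 + (0.7375) + (-3.14375) + (1.40625) = 0.  So z_0 = -1.25 is a root, |z_0| = 1.25.
Divide out the factor (1 + 0.8 z) = (1 - z/z0) (since 1/z0 = -0.8):
  P(z) = (1 + 0.8 z)(1 + (-1.39) z + (-0.9) z^2)
  [check: z-coef -1.39 - (-0.8) = -0.59; z^2-coef -0.9 - (-0.8)(-1.39) = -2.012; z^3-coef -(-0.8)(-0.9) = -0.72.]
Remaining roots from the quadratic factor 1 + (-1.39) z + (-0.9) z^2:
  Set 1 + (-1.39) z + (-0.9) z^2 = 0, i.e. a z^2 + b z + c = 0 with a = -0.9, b = -1.39, c = 1.
  Discriminant D = b^2 - 4ac = (-1.39)^2 - 4*(-0.9)*1 = 1.9321 - (-3.6) = 5.5321.
  D >= 0, so the roots are real: z = (-b +/- sqrt(D)) / (2a) = (1.39 +/- 2.352042) / (-1.8).
    z_1 = (1.39 + 2.352042) / (-1.8) = -2.0789,   |z_1| = 2.0789.
    z_2 = (1.39 - 2.352042) / (-1.8) = 0.5345,   |z_2| = 0.5345.
Moduli of all roots: 1.2500, 2.0789, 0.5345.
All moduli strictly greater than 1? No.
Verdict: Not stationary.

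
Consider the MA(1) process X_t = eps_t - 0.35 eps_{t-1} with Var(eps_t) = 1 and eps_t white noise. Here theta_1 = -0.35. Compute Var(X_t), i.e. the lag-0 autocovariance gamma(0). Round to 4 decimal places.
\gamma(0) = 1.1225

For an MA(q) process X_t = eps_t + sum_i theta_i eps_{t-i} with
Var(eps_t) = sigma^2, the variance is
  gamma(0) = sigma^2 * (1 + sum_i theta_i^2).
  sum_i theta_i^2 = (-0.35)^2 = 0.1225.
  gamma(0) = 1 * (1 + 0.1225) = 1 * 1.1225 = 1.1225.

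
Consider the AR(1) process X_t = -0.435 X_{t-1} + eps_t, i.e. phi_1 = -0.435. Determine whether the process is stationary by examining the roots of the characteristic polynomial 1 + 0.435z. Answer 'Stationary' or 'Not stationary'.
\text{Stationary}

The AR(p) characteristic polynomial is P(z) = 1 + 0.435z.
Stationarity requires all roots to lie outside the unit circle, i.e. |z| > 1 for every root.
This is linear in z: 1 + (0.435) z = 0  =>  z = -1/(0.435) = -2.298851,  |z| = 2.298851.
Moduli of all roots: 2.2989.
All moduli strictly greater than 1? Yes.
Verdict: Stationary.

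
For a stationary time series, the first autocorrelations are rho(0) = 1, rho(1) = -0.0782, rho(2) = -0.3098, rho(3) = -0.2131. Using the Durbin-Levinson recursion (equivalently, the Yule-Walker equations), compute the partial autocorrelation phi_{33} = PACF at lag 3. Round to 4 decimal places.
\phi_{33} = -0.3021

The PACF at lag k is phi_{kk}, the last component of the solution
to the Yule-Walker system G_k phi = r_k where
  (G_k)_{ij} = rho(|i - j|), (r_k)_i = rho(i), i,j = 1..k.
Equivalently, Durbin-Levinson gives phi_{kk} iteratively:
  phi_{11} = rho(1)
  phi_{kk} = [rho(k) - sum_{j=1..k-1} phi_{k-1,j} rho(k-j)]
            / [1 - sum_{j=1..k-1} phi_{k-1,j} rho(j)],
  phi_{k,j} = phi_{k-1,j} - phi_{kk} phi_{k-1,k-j},  j = 1..k-1.
Step k = 1:
  phi_11 = rho(1) = -0.0782.
Step k = 2:
  phi_22 = [rho(2) - phi_11 rho(1)] / [1 - phi_11 rho(1)] = [-0.3098 - (-0.0782)(-0.0782)] / [1 - (-0.0782)(-0.0782)]
         = -0.31591524 / 0.99388476 = -0.317859.
  Update: phi_21 = phi_11 - phi_22 phi_11 = -0.0782 - (-0.317859)(-0.0782) = -0.103057.
Step k = 3:
  phi_33 = [rho(3) - phi_21 rho(2) - phi_22 rho(1)] / [1 - phi_21 rho(1) - phi_22 rho(2)]
    numerator   = -0.2131 - (-0.103057)(-0.3098) - (-0.317859)(-0.0782) = -0.2698835
    denominator = 1 - (-0.103057)(-0.0782) - (-0.317859)(-0.3098) = 0.89346825
  phi_33 = -0.2698835 / 0.89346825 = -0.3021.
Therefore phi_{33} = -0.3021.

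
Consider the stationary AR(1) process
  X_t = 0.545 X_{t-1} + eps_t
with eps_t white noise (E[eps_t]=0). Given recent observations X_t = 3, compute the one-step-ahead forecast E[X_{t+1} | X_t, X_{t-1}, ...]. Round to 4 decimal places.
E[X_{t+1} \mid \mathcal F_t] = 1.6350

For an AR(p) model X_t = c + sum_i phi_i X_{t-i} + eps_t, the
one-step-ahead conditional mean is
  E[X_{t+1} | X_t, ...] = c + sum_i phi_i X_{t+1-i}.
Substitute known values:
  E[X_{t+1} | ...] = (0.545) * (3)
                   = 1.6350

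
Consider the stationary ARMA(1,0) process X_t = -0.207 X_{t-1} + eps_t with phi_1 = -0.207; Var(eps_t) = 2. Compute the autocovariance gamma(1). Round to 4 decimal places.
\gamma(1) = -0.4325

Multiply the model equation by X_{t-k} and take expectations. With theta_0 = psi_0 = 1 and psi_j the MA(infinity) weights, this gives
  gamma(k) - sum_i phi_i gamma(k-i) = c_k,
  c_k = sigma^2 * sum_{j=k..q} theta_j psi_{j-k}   (c_k = 0 for k > q),
using gamma(-m) = gamma(m).
Pure AR (q = 0): c_0 = sigma^2 = 2, c_k = 0 for k >= 1.
Equations for k = 0 and k = 1 (AR order 1):
  gamma(0) = phi_1 gamma(1) + c_0
  gamma(1) = phi_1 gamma(0) + c_1
Substituting the second into the first: gamma(0) (1 - phi_1^2) = c_0 + phi_1 c_1, so
  gamma(0) = c_0 / (1 - phi_1^2) = 2 / (1 - (-0.207)^2) = 2 / 0.957151 = 2.089534.
  gamma(1) = phi_1 gamma(0) = (-0.207)(2.089534) = -0.432534.
Therefore gamma(1) = -0.4325 (to 4 decimal places).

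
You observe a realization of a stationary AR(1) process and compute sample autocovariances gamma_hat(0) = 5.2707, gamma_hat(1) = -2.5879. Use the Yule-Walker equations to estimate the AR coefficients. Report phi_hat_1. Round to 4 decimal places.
\hat\phi_{1} = -0.4910

The Yule-Walker equations for an AR(p) process read, in matrix form,
  Gamma_p phi = r_p,   with   (Gamma_p)_{ij} = gamma(|i - j|),
                       (r_p)_i = gamma(i),   i,j = 1..p.
Substitute the sample gammas (Toeplitz matrix and right-hand side of size 1):
  Gamma_p = [[5.2707]]
  r_p     = [-2.5879]
With p = 1 this is the single equation gamma(0) phi_1 = gamma(1):
  phi_hat_1 = gamma(1) / gamma(0) = -2.5879 / 5.2707 = -0.4910.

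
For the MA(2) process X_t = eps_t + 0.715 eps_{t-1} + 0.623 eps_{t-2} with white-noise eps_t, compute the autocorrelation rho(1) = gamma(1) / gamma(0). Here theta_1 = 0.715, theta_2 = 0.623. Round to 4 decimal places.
\rho(1) = 0.6110

For an MA(q) process with theta_0 = 1, the autocovariance is
  gamma(k) = sigma^2 * sum_{i=0..q-k} theta_i * theta_{i+k},
and rho(k) = gamma(k) / gamma(0). Sigma^2 cancels.
  numerator   = (1)*(0.715) + (0.715)*(0.623) = 1.160445.
  denominator = (1)^2 + (0.715)^2 + (0.623)^2 = 1.899354.
  rho(1) = 1.160445 / 1.899354 = 0.6110.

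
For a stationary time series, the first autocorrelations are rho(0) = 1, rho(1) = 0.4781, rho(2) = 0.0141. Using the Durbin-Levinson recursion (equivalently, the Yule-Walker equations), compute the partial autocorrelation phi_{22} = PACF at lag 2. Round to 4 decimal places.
\phi_{22} = -0.2780

The PACF at lag k is phi_{kk}, the last component of the solution
to the Yule-Walker system G_k phi = r_k where
  (G_k)_{ij} = rho(|i - j|), (r_k)_i = rho(i), i,j = 1..k.
Equivalently, Durbin-Levinson gives phi_{kk} iteratively:
  phi_{11} = rho(1)
  phi_{kk} = [rho(k) - sum_{j=1..k-1} phi_{k-1,j} rho(k-j)]
            / [1 - sum_{j=1..k-1} phi_{k-1,j} rho(j)],
  phi_{k,j} = phi_{k-1,j} - phi_{kk} phi_{k-1,k-j},  j = 1..k-1.
Step k = 1:
  phi_11 = rho(1) = 0.4781.
Step k = 2:
  phi_22 = [rho(2) - phi_11 rho(1)] / [1 - phi_11 rho(1)] = [0.0141 - (0.4781)(0.4781)] / [1 - (0.4781)(0.4781)]
         = -0.21447961 / 0.77142039 = -0.278.
Therefore phi_{22} = -0.2780.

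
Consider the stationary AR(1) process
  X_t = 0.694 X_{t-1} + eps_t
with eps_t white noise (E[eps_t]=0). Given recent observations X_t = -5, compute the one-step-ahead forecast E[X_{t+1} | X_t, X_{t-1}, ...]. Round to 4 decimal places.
E[X_{t+1} \mid \mathcal F_t] = -3.4700

For an AR(p) model X_t = c + sum_i phi_i X_{t-i} + eps_t, the
one-step-ahead conditional mean is
  E[X_{t+1} | X_t, ...] = c + sum_i phi_i X_{t+1-i}.
Substitute known values:
  E[X_{t+1} | ...] = (0.694) * (-5)
                   = -3.4700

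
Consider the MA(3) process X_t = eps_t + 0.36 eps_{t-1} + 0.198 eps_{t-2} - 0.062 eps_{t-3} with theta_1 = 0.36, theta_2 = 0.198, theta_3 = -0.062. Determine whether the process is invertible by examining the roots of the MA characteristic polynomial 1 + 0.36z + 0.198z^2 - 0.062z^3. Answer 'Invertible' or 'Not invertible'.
\text{Invertible}

The MA(q) characteristic polynomial is P(z) = 1 + 0.36z + 0.198z^2 - 0.062z^3.
Invertibility requires all roots to lie outside the unit circle, i.e. |z| > 1 for every root.
Degree 3: look for a simple real root z0 first, then factor out (1 - z/z0) and solve the remaining quadratic.
Testing z0 = 5: P(5) = 1 + (0.36)(5) + (0.198)(5)^2 + (-0.062)(5)^3
  = 1 + (1.8) + (4.95) + (-7.75) = 0.  So z_0 = 5 is a root, |z_0| = 5.
Divide out the factor (1 - 0.2 z) = (1 - z/z0) (since 1/z0 = 0.2):
  P(z) = (1 - 0.2 z)(1 + (0.56) z + (0.31) z^2)
  [check: z-coef 0.56 - (0.2) = 0.36; z^2-coef 0.31 - (0.2)(0.56) = 0.198; z^3-coef -(0.2)(0.31) = -0.062.]
Remaining roots from the quadratic factor 1 + (0.56) z + (0.31) z^2:
  Set 1 + (0.56) z + (0.31) z^2 = 0, i.e. a z^2 + b z + c = 0 with a = 0.31, b = 0.56, c = 1.
  Discriminant D = b^2 - 4ac = (0.56)^2 - 4*(0.31)*1 = 0.3136 - (1.24) = -0.9264.
  D < 0, so the roots are the complex-conjugate pair z = (-b +/- i sqrt(-D)) / (2a) = -0.9032 +/- 1.5524i.
  For a conjugate pair |z|^2 = z * conj(z) = (product of roots) = c/a = 1/(0.31) = 3.225806, so |z| = sqrt(3.225806) = 1.7961 for both roots.
Moduli of all roots: 5.0000, 1.7961, 1.7961.
All moduli strictly greater than 1? Yes.
Verdict: Invertible.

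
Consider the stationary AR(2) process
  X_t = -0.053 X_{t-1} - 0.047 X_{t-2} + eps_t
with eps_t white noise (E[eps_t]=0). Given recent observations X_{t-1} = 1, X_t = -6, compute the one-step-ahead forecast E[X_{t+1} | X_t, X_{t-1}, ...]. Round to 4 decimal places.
E[X_{t+1} \mid \mathcal F_t] = 0.2710

For an AR(p) model X_t = c + sum_i phi_i X_{t-i} + eps_t, the
one-step-ahead conditional mean is
  E[X_{t+1} | X_t, ...] = c + sum_i phi_i X_{t+1-i}.
Substitute known values:
  E[X_{t+1} | ...] = (-0.053) * (-6) + (-0.047) * (1)
                   = 0.2710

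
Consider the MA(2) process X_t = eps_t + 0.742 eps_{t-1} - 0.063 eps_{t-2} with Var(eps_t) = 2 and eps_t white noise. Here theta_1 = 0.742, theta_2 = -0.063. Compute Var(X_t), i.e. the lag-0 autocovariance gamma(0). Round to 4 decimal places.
\gamma(0) = 3.1091

For an MA(q) process X_t = eps_t + sum_i theta_i eps_{t-i} with
Var(eps_t) = sigma^2, the variance is
  gamma(0) = sigma^2 * (1 + sum_i theta_i^2).
  sum_i theta_i^2 = (0.742)^2 + (-0.063)^2 = 0.550564 + 0.003969 = 0.554533.
  gamma(0) = 2 * (1 + 0.554533) = 2 * 1.554533 = 3.109066, which rounds to 3.1091.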